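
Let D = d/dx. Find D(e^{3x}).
3 e^{3 x}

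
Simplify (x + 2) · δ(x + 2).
0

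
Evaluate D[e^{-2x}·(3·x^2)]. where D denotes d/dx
6 x \left(1 - x\right) e^{- 2 x}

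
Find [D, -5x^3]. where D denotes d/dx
- 15 x^{2}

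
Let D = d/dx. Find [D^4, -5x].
-20D^{3}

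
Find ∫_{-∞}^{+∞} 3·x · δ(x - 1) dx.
3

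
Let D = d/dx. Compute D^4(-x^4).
-24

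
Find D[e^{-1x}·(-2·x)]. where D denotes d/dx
2 \left(x - 1\right) e^{- x}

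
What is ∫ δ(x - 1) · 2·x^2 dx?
2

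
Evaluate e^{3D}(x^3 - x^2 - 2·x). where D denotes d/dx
x^{3} + 8 x^{2} + 19 x + 12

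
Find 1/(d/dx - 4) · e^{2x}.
- \frac{e^{2 x}}{2}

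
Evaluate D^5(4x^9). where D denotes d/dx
60480 x^{4}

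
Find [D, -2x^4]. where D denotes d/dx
- 8 x^{3}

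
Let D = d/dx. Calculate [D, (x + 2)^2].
2 x + 4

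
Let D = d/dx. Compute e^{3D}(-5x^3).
- 5 x^{3} - 45 x^{2} - 135 x - 135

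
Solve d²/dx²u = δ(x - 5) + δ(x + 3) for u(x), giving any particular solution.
\frac{|x - 5|}{2} + \frac{|x + 3|}{2}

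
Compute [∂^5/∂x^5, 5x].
25\frac{d^{4}}{dx^{4}}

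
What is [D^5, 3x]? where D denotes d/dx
15D^{4}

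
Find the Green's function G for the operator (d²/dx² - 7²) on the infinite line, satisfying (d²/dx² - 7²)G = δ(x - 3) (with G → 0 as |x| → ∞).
-\frac{e^{-7|x - 3|}}{14}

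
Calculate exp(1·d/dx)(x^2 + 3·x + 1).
x^{2} + 5 x + 5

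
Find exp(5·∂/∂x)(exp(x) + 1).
e^{x + 5} + 1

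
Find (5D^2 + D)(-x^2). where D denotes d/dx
- 2 x - 10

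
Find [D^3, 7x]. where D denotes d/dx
21D^{2}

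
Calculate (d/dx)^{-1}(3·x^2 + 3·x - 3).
x^{3} + \frac{3 x^{2}}{2} - 3 x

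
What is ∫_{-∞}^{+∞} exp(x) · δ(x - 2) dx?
e^{2}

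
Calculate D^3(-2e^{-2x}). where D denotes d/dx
16 e^{- 2 x}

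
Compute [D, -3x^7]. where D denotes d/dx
- 21 x^{6}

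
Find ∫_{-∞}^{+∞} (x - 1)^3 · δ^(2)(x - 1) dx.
0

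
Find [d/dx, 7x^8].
56 x^{7}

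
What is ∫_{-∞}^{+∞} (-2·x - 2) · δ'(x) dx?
2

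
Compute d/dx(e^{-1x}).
- e^{- x}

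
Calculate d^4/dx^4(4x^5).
480 x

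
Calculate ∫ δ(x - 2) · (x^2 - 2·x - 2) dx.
-2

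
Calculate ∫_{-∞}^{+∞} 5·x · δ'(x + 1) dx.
-5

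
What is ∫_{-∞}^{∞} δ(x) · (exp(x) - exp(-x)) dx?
0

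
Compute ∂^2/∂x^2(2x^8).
112 x^{6}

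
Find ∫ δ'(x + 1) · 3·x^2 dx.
6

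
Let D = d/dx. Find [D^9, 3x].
27D^{8}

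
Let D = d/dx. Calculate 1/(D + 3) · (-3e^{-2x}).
- 3 e^{- 2 x}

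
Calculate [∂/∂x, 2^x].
2^{x} \log{\left(2 \right)}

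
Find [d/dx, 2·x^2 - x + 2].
4 x - 1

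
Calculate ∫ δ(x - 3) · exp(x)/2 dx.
\frac{e^{3}}{2}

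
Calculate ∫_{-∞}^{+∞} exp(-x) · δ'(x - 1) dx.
e^{-1}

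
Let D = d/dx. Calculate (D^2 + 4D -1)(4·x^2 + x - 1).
- 4 x^{2} + 31 x + 13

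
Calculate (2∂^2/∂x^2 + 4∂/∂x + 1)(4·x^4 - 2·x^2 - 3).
4 x^{4} + 64 x^{3} + 94 x^{2} - 16 x - 11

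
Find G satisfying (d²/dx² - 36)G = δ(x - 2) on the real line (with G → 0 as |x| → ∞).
-\frac{e^{-6|x - 2|}}{12}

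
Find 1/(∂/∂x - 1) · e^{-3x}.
- \frac{e^{- 3 x}}{4}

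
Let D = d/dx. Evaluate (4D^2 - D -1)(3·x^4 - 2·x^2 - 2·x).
- 3 x^{4} - 12 x^{3} + 146 x^{2} + 6 x - 14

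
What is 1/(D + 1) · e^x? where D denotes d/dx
\frac{e^{x}}{2}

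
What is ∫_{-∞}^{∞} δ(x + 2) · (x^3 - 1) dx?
-9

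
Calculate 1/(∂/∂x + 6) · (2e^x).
\frac{2 e^{x}}{7}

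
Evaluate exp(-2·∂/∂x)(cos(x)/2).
\frac{\cos{\left(x - 2 \right)}}{2}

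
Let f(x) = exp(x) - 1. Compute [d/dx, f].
e^{x}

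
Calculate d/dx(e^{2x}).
2 e^{2 x}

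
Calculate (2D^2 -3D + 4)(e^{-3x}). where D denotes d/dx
31 e^{- 3 x}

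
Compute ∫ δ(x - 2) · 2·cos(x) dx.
2 \cos{\left(2 \right)}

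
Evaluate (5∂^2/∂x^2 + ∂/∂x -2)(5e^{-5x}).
590 e^{- 5 x}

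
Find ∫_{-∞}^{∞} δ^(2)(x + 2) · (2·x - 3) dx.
0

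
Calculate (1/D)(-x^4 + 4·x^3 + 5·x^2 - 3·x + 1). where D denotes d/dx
- \frac{x^{5}}{5} + x^{4} + \frac{5 x^{3}}{3} - \frac{3 x^{2}}{2} + x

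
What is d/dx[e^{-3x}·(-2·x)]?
2 \left(3 x - 1\right) e^{- 3 x}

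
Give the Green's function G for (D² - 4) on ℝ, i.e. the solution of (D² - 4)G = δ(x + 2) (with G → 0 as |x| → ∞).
-\frac{e^{-2|x + 2|}}{4}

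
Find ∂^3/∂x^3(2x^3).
12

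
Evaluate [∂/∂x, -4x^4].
- 16 x^{3}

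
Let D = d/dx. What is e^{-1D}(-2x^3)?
- 2 x^{3} + 6 x^{2} - 6 x + 2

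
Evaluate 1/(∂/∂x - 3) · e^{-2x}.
- \frac{e^{- 2 x}}{5}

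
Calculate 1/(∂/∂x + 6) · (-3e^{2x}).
- \frac{3 e^{2 x}}{8}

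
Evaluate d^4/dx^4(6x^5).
720 x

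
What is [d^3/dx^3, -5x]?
-15\frac{d^{2}}{dx^{2}}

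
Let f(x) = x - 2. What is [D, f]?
1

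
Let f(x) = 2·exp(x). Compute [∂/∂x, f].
2 e^{x}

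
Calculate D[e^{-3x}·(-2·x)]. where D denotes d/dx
2 \left(3 x - 1\right) e^{- 3 x}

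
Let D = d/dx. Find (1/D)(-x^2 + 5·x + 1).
- \frac{x^{3}}{3} + \frac{5 x^{2}}{2} + x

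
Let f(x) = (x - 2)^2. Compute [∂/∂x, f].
2 x - 4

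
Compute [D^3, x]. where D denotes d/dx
3D^{2}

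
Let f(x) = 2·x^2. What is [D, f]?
4 x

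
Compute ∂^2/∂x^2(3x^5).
60 x^{3}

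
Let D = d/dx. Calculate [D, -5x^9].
- 45 x^{8}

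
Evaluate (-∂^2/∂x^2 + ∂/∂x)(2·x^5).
10 x^{3} \left(x - 4\right)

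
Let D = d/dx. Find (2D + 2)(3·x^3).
6 x^{2} \left(x + 3\right)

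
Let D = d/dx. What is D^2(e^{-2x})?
4 e^{- 2 x}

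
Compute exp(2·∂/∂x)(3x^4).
3 x^{4} + 24 x^{3} + 72 x^{2} + 96 x + 48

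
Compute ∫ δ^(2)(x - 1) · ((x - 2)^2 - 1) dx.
2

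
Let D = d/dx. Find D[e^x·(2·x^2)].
2 x \left(x + 2\right) e^{x}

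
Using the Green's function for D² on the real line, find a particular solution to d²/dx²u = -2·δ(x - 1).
-|x - 1|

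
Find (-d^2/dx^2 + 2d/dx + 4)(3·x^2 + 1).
12 x^{2} + 12 x - 2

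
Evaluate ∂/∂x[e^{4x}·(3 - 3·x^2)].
6 \left(- 2 x^{2} - x + 2\right) e^{4 x}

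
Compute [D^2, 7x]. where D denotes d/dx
14D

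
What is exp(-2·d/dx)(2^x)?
2^{x - 2}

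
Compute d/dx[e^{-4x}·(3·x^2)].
6 x \left(1 - 2 x\right) e^{- 4 x}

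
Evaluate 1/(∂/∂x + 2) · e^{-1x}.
e^{- x}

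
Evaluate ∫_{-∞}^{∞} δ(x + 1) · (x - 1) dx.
-2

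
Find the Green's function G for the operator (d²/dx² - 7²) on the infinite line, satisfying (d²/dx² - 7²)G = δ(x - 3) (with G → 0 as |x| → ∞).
-\frac{e^{-7|x - 3|}}{14}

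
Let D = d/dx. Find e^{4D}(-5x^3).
- 5 x^{3} - 60 x^{2} - 240 x - 320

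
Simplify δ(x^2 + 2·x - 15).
\frac{\delta(x - 3) + \delta(x + 5)}{8}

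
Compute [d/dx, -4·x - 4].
-4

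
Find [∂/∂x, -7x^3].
- 21 x^{2}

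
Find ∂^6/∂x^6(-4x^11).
- 1330560 x^{5}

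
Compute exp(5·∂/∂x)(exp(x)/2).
\frac{e^{x + 5}}{2}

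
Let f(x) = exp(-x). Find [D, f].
- e^{- x}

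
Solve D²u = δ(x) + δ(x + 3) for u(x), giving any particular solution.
\frac{|x|}{2} + \frac{|x + 3|}{2}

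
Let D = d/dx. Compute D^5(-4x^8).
- 26880 x^{3}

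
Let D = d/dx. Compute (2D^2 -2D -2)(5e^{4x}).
110 e^{4 x}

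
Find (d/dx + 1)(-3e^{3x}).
- 12 e^{3 x}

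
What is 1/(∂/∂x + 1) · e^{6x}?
\frac{e^{6 x}}{7}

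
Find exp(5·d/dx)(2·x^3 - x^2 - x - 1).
2 x^{3} + 29 x^{2} + 139 x + 219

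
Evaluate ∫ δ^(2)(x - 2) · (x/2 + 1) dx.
0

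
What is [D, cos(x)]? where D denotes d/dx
- \sin{\left(x \right)}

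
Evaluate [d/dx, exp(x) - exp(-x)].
2 \cosh{\left(x \right)}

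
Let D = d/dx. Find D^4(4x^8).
6720 x^{4}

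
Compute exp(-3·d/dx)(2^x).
2^{x - 3}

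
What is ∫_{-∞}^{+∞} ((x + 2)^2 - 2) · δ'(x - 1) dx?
-6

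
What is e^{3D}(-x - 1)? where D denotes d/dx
- x - 4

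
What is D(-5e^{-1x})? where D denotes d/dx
5 e^{- x}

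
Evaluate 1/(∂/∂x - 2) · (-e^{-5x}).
\frac{e^{- 5 x}}{7}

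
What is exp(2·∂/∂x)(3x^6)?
3 x^{6} + 36 x^{5} + 180 x^{4} + 480 x^{3} + 720 x^{2} + 576 x + 192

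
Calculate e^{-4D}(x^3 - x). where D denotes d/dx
x^{3} - 12 x^{2} + 47 x - 60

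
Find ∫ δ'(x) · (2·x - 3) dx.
-2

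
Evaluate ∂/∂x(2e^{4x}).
8 e^{4 x}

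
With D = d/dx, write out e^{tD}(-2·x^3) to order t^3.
- 2 t^{3} - 6 t^{2} x - 6 t x^{2} - 2 x^{3}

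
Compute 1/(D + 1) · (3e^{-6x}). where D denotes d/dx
- \frac{3 e^{- 6 x}}{5}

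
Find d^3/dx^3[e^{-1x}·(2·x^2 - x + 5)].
\left(- 2 x^{2} + 13 x - 20\right) e^{- x}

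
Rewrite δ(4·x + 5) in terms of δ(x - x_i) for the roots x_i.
\frac{\delta(x + 5/4)}{4}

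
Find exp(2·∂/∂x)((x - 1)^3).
x^{3} + 3 x^{2} + 3 x + 1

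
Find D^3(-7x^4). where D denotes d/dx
- 168 x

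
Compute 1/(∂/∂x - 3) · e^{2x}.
- e^{2 x}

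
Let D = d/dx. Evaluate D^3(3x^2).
0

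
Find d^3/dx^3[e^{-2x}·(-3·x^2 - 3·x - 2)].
8 \left(3 x^{2} - 6 x + 2\right) e^{- 2 x}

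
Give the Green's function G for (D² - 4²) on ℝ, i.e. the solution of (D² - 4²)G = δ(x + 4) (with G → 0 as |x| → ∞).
-\frac{e^{-4|x + 4|}}{8}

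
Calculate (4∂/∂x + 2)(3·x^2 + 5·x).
6 x^{2} + 34 x + 20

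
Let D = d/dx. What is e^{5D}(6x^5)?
6 x^{5} + 150 x^{4} + 1500 x^{3} + 7500 x^{2} + 18750 x + 18750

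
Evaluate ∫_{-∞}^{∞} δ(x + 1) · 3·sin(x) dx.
- 3 \sin{\left(1 \right)}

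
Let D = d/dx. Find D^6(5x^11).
1663200 x^{5}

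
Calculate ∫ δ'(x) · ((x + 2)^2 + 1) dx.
-4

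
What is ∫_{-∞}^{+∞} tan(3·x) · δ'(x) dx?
-3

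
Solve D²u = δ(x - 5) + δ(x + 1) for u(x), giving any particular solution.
\frac{|x - 5|}{2} + \frac{|x + 1|}{2}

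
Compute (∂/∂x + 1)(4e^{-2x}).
- 4 e^{- 2 x}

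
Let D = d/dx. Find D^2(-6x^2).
-12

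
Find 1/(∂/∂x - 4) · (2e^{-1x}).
- \frac{2 e^{- x}}{5}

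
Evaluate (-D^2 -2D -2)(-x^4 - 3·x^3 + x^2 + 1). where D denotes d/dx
2 x^{4} + 14 x^{3} + 28 x^{2} + 14 x - 4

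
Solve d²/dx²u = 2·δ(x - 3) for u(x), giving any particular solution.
|x - 3|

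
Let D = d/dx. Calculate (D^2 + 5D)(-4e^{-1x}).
16 e^{- x}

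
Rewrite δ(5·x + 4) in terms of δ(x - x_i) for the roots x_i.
\frac{\delta(x + 4/5)}{5}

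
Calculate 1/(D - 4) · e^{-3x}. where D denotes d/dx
- \frac{e^{- 3 x}}{7}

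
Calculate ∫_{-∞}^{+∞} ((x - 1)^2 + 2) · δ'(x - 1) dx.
0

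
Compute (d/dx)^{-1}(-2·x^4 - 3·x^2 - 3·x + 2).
- \frac{2 x^{5}}{5} - x^{3} - \frac{3 x^{2}}{2} + 2 x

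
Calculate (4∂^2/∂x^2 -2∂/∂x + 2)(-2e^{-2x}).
- 44 e^{- 2 x}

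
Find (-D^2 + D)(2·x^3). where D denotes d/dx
6 x \left(x - 2\right)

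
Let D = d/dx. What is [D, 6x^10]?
60 x^{9}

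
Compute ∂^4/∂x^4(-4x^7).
- 3360 x^{3}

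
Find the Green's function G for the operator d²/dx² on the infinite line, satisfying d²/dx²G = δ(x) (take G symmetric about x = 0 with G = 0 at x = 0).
\frac{|x|}{2}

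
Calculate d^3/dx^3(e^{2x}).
8 e^{2 x}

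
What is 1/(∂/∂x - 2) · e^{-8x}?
- \frac{e^{- 8 x}}{10}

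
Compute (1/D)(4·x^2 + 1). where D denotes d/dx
\frac{4 x^{3}}{3} + x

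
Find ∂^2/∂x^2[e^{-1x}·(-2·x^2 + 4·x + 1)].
\left(- 2 x^{2} + 12 x - 11\right) e^{- x}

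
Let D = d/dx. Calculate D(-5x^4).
- 20 x^{3}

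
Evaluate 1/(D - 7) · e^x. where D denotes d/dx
- \frac{e^{x}}{6}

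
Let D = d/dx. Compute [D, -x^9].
- 9 x^{8}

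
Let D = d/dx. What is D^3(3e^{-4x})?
- 192 e^{- 4 x}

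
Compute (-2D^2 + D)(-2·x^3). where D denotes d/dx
6 x \left(4 - x\right)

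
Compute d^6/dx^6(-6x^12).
- 3991680 x^{6}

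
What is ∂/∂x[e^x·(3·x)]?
3 \left(x + 1\right) e^{x}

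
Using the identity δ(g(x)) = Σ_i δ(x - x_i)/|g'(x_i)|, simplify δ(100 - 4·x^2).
\frac{\delta(x - 5) + \delta(x + 5)}{40}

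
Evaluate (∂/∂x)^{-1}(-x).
- \frac{x^{2}}{2}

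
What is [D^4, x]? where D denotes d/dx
4D^{3}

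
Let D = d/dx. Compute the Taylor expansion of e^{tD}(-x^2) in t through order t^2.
- t^{2} - 2 t x - x^{2}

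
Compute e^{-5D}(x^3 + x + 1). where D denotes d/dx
x^{3} - 15 x^{2} + 76 x - 129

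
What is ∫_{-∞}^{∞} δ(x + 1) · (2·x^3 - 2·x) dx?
0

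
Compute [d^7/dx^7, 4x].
28\frac{d^{6}}{dx^{6}}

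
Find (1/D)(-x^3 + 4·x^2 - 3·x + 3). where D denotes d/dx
- \frac{x^{4}}{4} + \frac{4 x^{3}}{3} - \frac{3 x^{2}}{2} + 3 x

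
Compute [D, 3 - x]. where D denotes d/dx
-1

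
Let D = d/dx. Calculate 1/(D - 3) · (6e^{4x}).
6 e^{4 x}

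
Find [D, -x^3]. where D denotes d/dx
- 3 x^{2}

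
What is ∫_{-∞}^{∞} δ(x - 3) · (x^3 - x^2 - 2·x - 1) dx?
11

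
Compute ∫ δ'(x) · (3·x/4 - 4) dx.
- \frac{3}{4}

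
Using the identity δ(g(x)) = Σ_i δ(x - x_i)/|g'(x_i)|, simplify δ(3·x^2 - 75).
\frac{\delta(x - 5) + \delta(x + 5)}{30}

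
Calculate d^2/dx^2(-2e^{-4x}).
- 32 e^{- 4 x}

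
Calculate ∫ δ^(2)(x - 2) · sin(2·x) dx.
- 4 \sin{\left(4 \right)}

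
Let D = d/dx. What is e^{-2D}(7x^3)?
7 x^{3} - 42 x^{2} + 84 x - 56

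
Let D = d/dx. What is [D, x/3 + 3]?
\frac{1}{3}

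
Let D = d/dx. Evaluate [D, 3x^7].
21 x^{6}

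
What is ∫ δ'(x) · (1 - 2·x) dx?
2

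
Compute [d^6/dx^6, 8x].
48\frac{d^{5}}{dx^{5}}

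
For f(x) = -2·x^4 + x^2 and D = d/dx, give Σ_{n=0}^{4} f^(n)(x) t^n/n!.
- 2 t^{4} - 8 t^{3} x - t^{2} \left(12 x^{2} - 1\right) - 2 t x \left(4 x^{2} - 1\right) - 2 x^{4} + x^{2}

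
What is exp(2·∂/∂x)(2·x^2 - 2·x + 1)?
2 x^{2} + 6 x + 5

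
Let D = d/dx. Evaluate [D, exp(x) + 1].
e^{x}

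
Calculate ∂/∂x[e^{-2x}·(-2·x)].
2 \left(2 x - 1\right) e^{- 2 x}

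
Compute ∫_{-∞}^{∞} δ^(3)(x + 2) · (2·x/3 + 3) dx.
0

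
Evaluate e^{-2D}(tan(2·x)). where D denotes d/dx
\tan{\left(2 x - 4 \right)}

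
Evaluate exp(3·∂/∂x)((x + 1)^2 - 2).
x^{2} + 8 x + 14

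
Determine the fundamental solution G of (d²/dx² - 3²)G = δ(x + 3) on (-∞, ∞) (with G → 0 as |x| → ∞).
-\frac{e^{-3|x + 3|}}{6}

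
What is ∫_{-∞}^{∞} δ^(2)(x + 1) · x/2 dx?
0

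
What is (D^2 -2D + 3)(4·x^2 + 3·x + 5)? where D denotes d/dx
12 x^{2} - 7 x + 17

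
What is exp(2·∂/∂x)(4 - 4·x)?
- 4 x - 4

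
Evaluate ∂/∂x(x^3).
3 x^{2}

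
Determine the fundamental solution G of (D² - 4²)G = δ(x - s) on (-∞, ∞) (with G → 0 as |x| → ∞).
-\frac{e^{-4|x-s|}}{8}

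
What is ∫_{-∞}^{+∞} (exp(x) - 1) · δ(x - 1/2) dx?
-1 + e^{\frac{1}{2}}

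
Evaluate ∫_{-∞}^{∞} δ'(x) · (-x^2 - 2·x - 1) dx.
2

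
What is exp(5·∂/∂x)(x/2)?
\frac{x}{2} + \frac{5}{2}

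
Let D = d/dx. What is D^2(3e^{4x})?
48 e^{4 x}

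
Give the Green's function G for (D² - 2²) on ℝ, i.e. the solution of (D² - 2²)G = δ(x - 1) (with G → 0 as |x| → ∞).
-\frac{e^{-2|x - 1|}}{4}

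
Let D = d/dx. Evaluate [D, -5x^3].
- 15 x^{2}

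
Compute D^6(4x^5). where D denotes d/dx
0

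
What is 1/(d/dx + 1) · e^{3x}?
\frac{e^{3 x}}{4}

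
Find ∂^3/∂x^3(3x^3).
18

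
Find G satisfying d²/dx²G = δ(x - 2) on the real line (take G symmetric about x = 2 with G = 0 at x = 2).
\frac{|x - 2|}{2}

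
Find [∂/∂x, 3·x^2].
6 x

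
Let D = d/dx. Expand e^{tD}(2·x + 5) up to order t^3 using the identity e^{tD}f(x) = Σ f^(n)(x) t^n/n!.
2 t + 2 x + 5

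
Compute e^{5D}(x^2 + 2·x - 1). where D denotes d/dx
x^{2} + 12 x + 34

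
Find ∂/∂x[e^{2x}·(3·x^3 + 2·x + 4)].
\left(6 x^{3} + 9 x^{2} + 4 x + 10\right) e^{2 x}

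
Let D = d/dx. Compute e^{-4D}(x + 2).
x - 2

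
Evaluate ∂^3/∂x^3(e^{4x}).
64 e^{4 x}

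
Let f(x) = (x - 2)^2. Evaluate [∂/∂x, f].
2 x - 4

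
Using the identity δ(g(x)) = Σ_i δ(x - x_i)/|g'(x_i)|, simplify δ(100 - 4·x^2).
\frac{\delta(x - 5) + \delta(x + 5)}{40}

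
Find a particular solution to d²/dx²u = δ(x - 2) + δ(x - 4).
\frac{|x - 2|}{2} + \frac{|x - 4|}{2}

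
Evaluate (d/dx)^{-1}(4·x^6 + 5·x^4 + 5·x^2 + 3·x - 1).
\frac{4 x^{7}}{7} + x^{5} + \frac{5 x^{3}}{3} + \frac{3 x^{2}}{2} - x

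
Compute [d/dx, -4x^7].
- 28 x^{6}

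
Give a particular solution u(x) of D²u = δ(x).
\frac{|x|}{2}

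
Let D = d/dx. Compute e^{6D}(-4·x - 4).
- 4 x - 28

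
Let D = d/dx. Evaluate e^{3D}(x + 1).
x + 4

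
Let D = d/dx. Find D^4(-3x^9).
- 9072 x^{5}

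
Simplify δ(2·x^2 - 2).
\frac{\delta(x - 1) + \delta(x + 1)}{4}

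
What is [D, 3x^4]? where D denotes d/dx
12 x^{3}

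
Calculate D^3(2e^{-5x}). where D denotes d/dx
- 250 e^{- 5 x}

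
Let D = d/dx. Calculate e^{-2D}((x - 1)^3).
x^{3} - 9 x^{2} + 27 x - 27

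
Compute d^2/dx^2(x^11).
110 x^{9}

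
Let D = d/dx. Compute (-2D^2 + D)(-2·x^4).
8 x^{2} \left(6 - x\right)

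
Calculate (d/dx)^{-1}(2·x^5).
\frac{x^{6}}{3}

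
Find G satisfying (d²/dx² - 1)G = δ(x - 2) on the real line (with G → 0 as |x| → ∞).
-\frac{e^{-|x - 2|}}{2}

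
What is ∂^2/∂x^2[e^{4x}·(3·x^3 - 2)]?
\left(48 x^{3} + 72 x^{2} + 18 x - 32\right) e^{4 x}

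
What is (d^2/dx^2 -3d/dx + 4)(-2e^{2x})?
- 4 e^{2 x}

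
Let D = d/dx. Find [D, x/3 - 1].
\frac{1}{3}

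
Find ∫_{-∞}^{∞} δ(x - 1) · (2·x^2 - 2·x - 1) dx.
-1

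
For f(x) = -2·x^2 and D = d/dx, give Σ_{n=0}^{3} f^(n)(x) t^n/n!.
- 2 t^{2} - 4 t x - 2 x^{2}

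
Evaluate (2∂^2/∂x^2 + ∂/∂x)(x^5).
5 x^{3} \left(x + 8\right)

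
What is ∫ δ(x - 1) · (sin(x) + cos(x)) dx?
\cos{\left(1 \right)} + \sin{\left(1 \right)}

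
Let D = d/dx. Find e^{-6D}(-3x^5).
- 3 x^{5} + 90 x^{4} - 1080 x^{3} + 6480 x^{2} - 19440 x + 23328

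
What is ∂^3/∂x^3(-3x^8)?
- 1008 x^{5}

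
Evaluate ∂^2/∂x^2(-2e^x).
- 2 e^{x}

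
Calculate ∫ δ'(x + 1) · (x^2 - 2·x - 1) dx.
4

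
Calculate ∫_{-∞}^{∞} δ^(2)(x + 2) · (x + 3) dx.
0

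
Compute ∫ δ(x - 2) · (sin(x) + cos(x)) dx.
\cos{\left(2 \right)} + \sin{\left(2 \right)}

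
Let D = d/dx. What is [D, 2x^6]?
12 x^{5}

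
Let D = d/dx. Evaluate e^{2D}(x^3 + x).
x^{3} + 6 x^{2} + 13 x + 10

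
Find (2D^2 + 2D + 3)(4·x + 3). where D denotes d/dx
12 x + 17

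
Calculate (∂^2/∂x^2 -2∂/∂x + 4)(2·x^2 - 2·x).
8 x^{2} - 16 x + 8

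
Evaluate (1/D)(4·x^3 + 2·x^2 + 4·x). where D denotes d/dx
x^{4} + \frac{2 x^{3}}{3} + 2 x^{2}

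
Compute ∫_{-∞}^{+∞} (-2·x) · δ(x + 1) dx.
2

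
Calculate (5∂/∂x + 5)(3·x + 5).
15 x + 40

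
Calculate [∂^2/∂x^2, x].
2\frac{d}{dx}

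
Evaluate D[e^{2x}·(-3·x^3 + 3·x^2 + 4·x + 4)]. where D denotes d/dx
\left(- 6 x^{3} - 3 x^{2} + 14 x + 12\right) e^{2 x}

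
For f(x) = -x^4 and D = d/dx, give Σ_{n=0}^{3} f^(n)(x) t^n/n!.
x \left(- 4 t^{3} - 6 t^{2} x - 4 t x^{2} - x^{3}\right)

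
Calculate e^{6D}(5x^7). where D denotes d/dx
5 x^{7} + 210 x^{6} + 3780 x^{5} + 37800 x^{4} + 226800 x^{3} + 816480 x^{2} + 1632960 x + 1399680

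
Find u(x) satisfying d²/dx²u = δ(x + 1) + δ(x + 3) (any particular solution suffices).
\frac{|x + 1|}{2} + \frac{|x + 3|}{2}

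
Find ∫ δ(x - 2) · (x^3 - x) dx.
6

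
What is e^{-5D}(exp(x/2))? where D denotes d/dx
e^{\frac{x}{2} - \frac{5}{2}}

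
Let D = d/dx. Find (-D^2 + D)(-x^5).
5 x^{3} \left(4 - x\right)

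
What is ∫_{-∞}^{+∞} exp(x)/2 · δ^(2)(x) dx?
\frac{1}{2}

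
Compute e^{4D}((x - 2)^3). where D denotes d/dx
x^{3} + 6 x^{2} + 12 x + 8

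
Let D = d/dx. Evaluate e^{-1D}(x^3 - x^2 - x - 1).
x^{3} - 4 x^{2} + 4 x - 2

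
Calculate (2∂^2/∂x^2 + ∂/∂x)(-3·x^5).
15 x^{3} \left(- x - 8\right)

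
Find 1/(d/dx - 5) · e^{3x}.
- \frac{e^{3 x}}{2}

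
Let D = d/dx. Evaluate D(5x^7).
35 x^{6}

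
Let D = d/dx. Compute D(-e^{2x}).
- 2 e^{2 x}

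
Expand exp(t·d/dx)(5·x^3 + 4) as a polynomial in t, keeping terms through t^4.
5 t^{3} + 15 t^{2} x + 15 t x^{2} + 5 x^{3} + 4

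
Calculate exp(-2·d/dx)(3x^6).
3 x^{6} - 36 x^{5} + 180 x^{4} - 480 x^{3} + 720 x^{2} - 576 x + 192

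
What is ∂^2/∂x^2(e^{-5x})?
25 e^{- 5 x}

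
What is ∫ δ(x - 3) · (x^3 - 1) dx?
26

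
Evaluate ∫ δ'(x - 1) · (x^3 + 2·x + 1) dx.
-5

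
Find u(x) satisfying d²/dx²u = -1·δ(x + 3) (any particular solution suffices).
-\frac{|x + 3|}{2}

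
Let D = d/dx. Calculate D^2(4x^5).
80 x^{3}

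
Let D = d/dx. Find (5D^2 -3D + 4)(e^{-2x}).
30 e^{- 2 x}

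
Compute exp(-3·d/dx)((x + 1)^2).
x^{2} - 4 x + 4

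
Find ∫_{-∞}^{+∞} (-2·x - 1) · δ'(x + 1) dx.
2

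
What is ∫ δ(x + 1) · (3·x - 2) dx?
-5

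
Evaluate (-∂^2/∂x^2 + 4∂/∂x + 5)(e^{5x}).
0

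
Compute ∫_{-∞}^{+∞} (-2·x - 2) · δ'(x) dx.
2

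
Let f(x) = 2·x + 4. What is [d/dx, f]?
2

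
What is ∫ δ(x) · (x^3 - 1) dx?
-1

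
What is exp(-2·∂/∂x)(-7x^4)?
- 7 x^{4} + 56 x^{3} - 168 x^{2} + 224 x - 112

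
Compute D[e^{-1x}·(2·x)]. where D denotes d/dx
2 \left(1 - x\right) e^{- x}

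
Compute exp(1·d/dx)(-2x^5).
- 2 x^{5} - 10 x^{4} - 20 x^{3} - 20 x^{2} - 10 x - 2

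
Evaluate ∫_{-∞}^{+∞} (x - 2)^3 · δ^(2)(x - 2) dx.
0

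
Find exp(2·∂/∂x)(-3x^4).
- 3 x^{4} - 24 x^{3} - 72 x^{2} - 96 x - 48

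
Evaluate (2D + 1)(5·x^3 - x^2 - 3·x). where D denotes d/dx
5 x^{3} + 29 x^{2} - 7 x - 6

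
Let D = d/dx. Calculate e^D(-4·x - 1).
- 4 x - 5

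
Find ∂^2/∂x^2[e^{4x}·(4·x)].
\left(64 x + 32\right) e^{4 x}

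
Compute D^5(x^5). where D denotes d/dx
120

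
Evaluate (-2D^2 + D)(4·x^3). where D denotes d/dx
12 x \left(x - 4\right)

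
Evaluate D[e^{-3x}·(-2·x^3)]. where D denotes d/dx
6 x^{2} \left(x - 1\right) e^{- 3 x}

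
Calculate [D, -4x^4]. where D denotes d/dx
- 16 x^{3}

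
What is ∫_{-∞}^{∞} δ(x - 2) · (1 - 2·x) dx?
-3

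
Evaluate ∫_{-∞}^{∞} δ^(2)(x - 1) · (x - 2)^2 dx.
2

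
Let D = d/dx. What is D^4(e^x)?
e^{x}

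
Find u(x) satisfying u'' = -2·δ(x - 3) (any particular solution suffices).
-|x - 3|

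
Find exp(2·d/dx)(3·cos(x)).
3 \cos{\left(x + 2 \right)}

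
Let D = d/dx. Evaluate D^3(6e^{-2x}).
- 48 e^{- 2 x}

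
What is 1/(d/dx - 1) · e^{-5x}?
- \frac{e^{- 5 x}}{6}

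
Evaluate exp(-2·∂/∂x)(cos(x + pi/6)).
\cos{\left(x - 2 + \frac{\pi}{6} \right)}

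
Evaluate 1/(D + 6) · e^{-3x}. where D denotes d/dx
\frac{e^{- 3 x}}{3}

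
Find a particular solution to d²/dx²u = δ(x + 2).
\frac{|x + 2|}{2}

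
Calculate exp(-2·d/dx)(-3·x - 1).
5 - 3 x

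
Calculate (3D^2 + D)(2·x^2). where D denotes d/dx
4 x + 12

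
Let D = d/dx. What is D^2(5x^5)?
100 x^{3}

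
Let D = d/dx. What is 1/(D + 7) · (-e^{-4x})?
- \frac{e^{- 4 x}}{3}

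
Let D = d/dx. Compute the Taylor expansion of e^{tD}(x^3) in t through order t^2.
x \left(3 t^{2} + 3 t x + x^{2}\right)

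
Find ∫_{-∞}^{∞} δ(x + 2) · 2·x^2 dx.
8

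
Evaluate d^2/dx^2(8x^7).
336 x^{5}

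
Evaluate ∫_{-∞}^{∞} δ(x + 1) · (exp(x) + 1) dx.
e^{-1} + 1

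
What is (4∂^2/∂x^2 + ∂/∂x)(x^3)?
3 x \left(x + 8\right)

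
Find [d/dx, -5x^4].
- 20 x^{3}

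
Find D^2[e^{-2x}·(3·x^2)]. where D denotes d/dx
6 \left(2 x^{2} - 4 x + 1\right) e^{- 2 x}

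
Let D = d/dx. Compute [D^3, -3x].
-9D^{2}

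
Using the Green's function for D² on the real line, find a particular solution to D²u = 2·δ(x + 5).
|x + 5|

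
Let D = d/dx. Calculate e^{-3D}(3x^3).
3 x^{3} - 27 x^{2} + 81 x - 81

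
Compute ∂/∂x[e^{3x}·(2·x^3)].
6 x^{2} \left(x + 1\right) e^{3 x}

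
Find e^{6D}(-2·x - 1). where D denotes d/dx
- 2 x - 13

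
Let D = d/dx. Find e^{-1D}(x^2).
x^{2} - 2 x + 1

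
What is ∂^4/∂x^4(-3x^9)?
- 9072 x^{5}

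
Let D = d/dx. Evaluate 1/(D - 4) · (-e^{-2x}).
\frac{e^{- 2 x}}{6}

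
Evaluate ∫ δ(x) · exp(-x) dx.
1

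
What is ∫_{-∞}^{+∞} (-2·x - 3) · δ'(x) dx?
2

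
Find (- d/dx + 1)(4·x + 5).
4 x + 1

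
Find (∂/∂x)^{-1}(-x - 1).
- \frac{x^{2}}{2} - x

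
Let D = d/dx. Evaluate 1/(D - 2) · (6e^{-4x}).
- e^{- 4 x}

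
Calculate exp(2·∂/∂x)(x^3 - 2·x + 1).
x^{3} + 6 x^{2} + 10 x + 5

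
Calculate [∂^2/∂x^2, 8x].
16\frac{d}{dx}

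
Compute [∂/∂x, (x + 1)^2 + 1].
2 x + 2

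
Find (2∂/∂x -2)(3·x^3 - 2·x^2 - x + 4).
- 6 x^{3} + 22 x^{2} - 6 x - 10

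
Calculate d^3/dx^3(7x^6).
840 x^{3}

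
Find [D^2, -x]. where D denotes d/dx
-2D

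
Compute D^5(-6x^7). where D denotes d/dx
- 15120 x^{2}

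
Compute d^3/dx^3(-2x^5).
- 120 x^{2}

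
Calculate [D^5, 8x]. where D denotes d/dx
40D^{4}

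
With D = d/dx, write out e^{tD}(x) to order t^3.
t + x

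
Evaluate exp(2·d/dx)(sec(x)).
\sec{\left(x + 2 \right)}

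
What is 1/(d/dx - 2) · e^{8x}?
\frac{e^{8 x}}{6}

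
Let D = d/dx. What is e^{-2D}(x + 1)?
x - 1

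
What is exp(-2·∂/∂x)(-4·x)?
8 - 4 x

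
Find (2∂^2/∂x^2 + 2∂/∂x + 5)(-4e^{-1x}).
- 20 e^{- x}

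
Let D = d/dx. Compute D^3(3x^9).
1512 x^{6}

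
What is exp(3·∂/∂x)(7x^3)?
7 x^{3} + 63 x^{2} + 189 x + 189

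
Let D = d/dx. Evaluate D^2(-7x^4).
- 84 x^{2}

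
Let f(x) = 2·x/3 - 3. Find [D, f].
\frac{2}{3}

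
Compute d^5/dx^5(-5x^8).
- 33600 x^{3}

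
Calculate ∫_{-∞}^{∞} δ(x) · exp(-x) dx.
1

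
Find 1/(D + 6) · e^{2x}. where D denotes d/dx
\frac{e^{2 x}}{8}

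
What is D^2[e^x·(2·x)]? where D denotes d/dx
2 \left(x + 2\right) e^{x}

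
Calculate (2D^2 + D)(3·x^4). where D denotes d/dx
12 x^{2} \left(x + 6\right)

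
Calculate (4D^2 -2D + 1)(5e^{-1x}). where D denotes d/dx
35 e^{- x}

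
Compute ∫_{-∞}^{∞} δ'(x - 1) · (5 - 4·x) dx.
4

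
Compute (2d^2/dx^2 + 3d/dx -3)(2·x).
6 - 6 x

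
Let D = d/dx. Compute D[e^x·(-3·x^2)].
3 x \left(- x - 2\right) e^{x}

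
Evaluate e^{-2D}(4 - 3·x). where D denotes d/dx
10 - 3 x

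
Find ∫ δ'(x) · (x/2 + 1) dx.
- \frac{1}{2}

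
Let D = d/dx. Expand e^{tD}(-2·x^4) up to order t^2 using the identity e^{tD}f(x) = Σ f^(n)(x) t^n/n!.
2 x^{2} \left(- 6 t^{2} - 4 t x - x^{2}\right)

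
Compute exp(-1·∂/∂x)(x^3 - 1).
x^{3} - 3 x^{2} + 3 x - 2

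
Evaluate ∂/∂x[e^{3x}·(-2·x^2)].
2 x \left(- 3 x - 2\right) e^{3 x}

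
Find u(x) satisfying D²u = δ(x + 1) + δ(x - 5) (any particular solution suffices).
\frac{|x + 1|}{2} + \frac{|x - 5|}{2}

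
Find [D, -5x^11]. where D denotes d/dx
- 55 x^{10}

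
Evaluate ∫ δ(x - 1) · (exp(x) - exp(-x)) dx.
2 \sinh{\left(1 \right)}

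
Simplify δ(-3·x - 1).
\frac{\delta(x + 1/3)}{3}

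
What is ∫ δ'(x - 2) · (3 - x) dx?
1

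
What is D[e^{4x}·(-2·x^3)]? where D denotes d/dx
x^{2} \left(- 8 x - 6\right) e^{4 x}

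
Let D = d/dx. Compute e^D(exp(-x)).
e^{- x - 1}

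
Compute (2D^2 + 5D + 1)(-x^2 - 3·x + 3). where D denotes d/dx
- x^{2} - 13 x - 16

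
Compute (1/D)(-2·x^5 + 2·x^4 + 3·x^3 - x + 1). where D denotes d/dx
- \frac{x^{6}}{3} + \frac{2 x^{5}}{5} + \frac{3 x^{4}}{4} - \frac{x^{2}}{2} + x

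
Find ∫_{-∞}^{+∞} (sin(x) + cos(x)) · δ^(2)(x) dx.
-1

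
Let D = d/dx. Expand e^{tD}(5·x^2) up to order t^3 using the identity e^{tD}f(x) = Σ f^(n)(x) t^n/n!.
5 t^{2} + 10 t x + 5 x^{2}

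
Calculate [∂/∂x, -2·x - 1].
-2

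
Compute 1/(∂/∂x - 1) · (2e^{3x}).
e^{3 x}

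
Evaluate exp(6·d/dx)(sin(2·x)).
\sin{\left(2 x + 12 \right)}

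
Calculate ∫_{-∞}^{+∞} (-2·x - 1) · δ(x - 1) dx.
-3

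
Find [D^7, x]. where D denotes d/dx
7D^{6}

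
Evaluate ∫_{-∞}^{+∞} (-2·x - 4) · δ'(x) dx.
2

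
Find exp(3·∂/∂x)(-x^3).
- x^{3} - 9 x^{2} - 27 x - 27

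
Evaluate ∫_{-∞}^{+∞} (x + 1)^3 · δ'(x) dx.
-3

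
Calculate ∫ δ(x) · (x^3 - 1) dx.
-1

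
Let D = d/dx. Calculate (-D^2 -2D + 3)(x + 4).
3 x + 10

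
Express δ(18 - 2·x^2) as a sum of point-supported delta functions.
\frac{\delta(x - 3) + \delta(x + 3)}{12}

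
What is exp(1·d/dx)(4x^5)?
4 x^{5} + 20 x^{4} + 40 x^{3} + 40 x^{2} + 20 x + 4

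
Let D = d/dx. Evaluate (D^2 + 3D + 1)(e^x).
5 e^{x}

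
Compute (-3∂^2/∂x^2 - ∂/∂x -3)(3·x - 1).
- 9 x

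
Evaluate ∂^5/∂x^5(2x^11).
110880 x^{6}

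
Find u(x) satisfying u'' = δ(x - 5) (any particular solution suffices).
\frac{|x - 5|}{2}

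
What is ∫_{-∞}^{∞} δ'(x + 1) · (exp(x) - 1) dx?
- \frac{1}{e}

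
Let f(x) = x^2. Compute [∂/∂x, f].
2 x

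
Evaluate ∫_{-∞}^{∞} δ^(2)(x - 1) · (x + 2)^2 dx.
2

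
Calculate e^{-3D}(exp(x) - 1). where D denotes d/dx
e^{x - 3} - 1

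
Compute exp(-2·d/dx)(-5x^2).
- 5 x^{2} + 20 x - 20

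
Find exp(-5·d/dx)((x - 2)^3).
x^{3} - 21 x^{2} + 147 x - 343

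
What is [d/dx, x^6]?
6 x^{5}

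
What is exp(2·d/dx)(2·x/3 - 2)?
\frac{2 x}{3} - \frac{2}{3}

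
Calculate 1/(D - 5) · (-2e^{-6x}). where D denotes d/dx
\frac{2 e^{- 6 x}}{11}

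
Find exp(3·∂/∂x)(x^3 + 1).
x^{3} + 9 x^{2} + 27 x + 28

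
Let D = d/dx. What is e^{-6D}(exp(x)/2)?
\frac{e^{x - 6}}{2}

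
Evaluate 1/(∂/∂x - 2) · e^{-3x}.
- \frac{e^{- 3 x}}{5}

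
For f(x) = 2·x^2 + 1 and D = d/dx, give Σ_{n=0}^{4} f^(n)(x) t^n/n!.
2 t^{2} + 4 t x + 2 x^{2} + 1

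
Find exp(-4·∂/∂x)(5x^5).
5 x^{5} - 100 x^{4} + 800 x^{3} - 3200 x^{2} + 6400 x - 5120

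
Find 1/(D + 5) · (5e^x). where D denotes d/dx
\frac{5 e^{x}}{6}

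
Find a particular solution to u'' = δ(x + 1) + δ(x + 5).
\frac{|x + 1|}{2} + \frac{|x + 5|}{2}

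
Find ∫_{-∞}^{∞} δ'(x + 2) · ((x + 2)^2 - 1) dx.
0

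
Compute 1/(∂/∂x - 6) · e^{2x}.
- \frac{e^{2 x}}{4}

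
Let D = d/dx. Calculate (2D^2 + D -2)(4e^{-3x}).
52 e^{- 3 x}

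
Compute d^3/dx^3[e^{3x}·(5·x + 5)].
135 \left(x + 2\right) e^{3 x}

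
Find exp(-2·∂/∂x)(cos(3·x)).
\cos{\left(3 x - 6 \right)}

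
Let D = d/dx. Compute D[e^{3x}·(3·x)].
\left(9 x + 3\right) e^{3 x}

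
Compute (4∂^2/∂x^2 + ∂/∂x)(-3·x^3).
9 x \left(- x - 8\right)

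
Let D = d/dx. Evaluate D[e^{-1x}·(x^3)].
x^{2} \left(3 - x\right) e^{- x}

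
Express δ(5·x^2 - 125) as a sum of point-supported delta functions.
\frac{\delta(x - 5) + \delta(x + 5)}{50}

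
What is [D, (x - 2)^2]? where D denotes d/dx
2 x - 4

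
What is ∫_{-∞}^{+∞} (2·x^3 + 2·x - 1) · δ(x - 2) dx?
19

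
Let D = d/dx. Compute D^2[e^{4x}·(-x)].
\left(- 16 x - 8\right) e^{4 x}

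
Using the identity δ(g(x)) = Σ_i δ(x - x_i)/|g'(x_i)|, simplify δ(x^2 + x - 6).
\frac{\delta(x + 3) + \delta(x - 2)}{5}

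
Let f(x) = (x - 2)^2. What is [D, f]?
2 x - 4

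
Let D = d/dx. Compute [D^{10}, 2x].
20D^{9}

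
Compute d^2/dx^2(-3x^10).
- 270 x^{8}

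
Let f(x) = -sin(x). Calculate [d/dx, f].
- \cos{\left(x \right)}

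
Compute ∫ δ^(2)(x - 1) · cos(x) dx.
- \cos{\left(1 \right)}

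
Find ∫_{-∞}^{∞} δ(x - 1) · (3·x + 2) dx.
5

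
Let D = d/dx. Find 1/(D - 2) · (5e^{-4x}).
- \frac{5 e^{- 4 x}}{6}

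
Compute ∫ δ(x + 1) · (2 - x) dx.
3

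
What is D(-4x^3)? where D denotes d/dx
- 12 x^{2}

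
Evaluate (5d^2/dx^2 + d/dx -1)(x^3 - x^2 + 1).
- x^{3} + 4 x^{2} + 28 x - 11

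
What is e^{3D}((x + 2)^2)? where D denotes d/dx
x^{2} + 10 x + 25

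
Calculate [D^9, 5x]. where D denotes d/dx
45D^{8}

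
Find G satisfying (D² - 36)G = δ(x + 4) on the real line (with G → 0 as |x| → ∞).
-\frac{e^{-6|x + 4|}}{12}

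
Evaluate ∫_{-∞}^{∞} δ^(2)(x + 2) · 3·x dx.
0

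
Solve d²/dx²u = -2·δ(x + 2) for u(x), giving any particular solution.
-|x + 2|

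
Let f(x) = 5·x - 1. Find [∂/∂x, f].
5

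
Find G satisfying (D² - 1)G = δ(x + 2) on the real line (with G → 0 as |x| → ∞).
-\frac{e^{-|x + 2|}}{2}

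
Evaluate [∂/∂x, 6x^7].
42 x^{6}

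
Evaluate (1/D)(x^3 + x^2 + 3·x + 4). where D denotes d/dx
\frac{x^{4}}{4} + \frac{x^{3}}{3} + \frac{3 x^{2}}{2} + 4 x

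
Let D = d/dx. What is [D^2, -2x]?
-4D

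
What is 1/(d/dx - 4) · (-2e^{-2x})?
\frac{e^{- 2 x}}{3}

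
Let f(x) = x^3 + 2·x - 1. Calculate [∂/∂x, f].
3 x^{2} + 2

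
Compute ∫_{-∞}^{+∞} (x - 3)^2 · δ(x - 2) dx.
1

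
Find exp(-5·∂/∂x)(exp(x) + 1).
e^{x - 5} + 1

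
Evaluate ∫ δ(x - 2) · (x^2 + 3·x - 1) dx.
9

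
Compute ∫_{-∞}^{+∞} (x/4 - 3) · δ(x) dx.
-3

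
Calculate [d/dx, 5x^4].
20 x^{3}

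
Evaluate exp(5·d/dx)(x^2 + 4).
x^{2} + 10 x + 29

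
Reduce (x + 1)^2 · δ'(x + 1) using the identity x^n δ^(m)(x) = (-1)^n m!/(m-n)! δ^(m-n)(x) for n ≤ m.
0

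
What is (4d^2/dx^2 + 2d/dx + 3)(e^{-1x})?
5 e^{- x}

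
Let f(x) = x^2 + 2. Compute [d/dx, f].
2 x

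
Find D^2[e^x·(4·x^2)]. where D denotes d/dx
4 \left(x^{2} + 4 x + 2\right) e^{x}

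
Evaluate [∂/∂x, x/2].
\frac{1}{2}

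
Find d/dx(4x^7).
28 x^{6}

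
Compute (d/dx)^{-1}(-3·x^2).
- x^{3}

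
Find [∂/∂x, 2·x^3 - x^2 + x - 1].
6 x^{2} - 2 x + 1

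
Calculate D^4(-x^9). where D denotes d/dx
- 3024 x^{5}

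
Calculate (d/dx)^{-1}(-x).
- \frac{x^{2}}{2}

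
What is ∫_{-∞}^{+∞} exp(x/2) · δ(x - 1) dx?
e^{\frac{1}{2}}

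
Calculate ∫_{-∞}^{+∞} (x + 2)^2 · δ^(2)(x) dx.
2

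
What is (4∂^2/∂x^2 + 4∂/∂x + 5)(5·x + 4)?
25 x + 40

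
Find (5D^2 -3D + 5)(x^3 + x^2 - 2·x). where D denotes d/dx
5 x^{3} - 4 x^{2} + 14 x + 16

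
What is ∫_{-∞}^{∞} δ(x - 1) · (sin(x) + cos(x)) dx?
\cos{\left(1 \right)} + \sin{\left(1 \right)}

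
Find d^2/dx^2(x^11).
110 x^{9}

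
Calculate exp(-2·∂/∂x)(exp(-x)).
e^{2 - x}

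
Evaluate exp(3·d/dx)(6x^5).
6 x^{5} + 90 x^{4} + 540 x^{3} + 1620 x^{2} + 2430 x + 1458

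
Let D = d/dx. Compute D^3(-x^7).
- 210 x^{4}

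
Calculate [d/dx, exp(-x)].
- e^{- x}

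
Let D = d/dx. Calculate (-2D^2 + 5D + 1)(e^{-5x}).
- 74 e^{- 5 x}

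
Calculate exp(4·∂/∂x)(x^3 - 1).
x^{3} + 12 x^{2} + 48 x + 63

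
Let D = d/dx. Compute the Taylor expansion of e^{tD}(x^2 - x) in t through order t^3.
t^{2} + t \left(2 x - 1\right) + x^{2} - x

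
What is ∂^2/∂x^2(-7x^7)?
- 294 x^{5}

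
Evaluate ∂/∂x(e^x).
e^{x}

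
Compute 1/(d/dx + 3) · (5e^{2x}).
e^{2 x}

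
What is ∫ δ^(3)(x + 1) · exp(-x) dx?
e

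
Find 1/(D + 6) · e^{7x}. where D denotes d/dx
\frac{e^{7 x}}{13}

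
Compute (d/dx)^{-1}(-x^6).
- \frac{x^{7}}{7}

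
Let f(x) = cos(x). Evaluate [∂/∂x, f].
- \sin{\left(x \right)}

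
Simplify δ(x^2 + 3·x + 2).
\frac{\delta(x + 1) + \delta(x + 2)}{1}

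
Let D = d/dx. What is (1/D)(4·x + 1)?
2 x^{2} + x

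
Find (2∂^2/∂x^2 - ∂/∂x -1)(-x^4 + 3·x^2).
x^{4} + 4 x^{3} - 27 x^{2} - 6 x + 12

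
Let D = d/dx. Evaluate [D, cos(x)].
- \sin{\left(x \right)}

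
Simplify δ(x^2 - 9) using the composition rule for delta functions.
\frac{\delta(x + 3) + \delta(x - 3)}{6}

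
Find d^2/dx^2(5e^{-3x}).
45 e^{- 3 x}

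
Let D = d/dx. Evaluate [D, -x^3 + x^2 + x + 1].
- 3 x^{2} + 2 x + 1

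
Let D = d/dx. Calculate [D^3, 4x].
12D^{2}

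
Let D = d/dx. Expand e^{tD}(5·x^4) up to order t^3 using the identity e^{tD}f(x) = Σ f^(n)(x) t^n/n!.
5 x \left(4 t^{3} + 6 t^{2} x + 4 t x^{2} + x^{3}\right)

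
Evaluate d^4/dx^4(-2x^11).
- 15840 x^{7}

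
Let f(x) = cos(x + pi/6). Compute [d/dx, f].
- \sin{\left(x + \frac{\pi}{6} \right)}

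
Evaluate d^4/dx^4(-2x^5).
- 240 x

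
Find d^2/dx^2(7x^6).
210 x^{4}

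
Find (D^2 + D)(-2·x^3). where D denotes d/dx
6 x \left(- x - 2\right)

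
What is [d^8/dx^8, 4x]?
32\frac{d^{7}}{dx^{7}}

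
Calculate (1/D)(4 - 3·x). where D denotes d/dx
- \frac{3 x^{2}}{2} + 4 x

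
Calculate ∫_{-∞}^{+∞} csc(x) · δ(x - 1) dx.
\csc{\left(1 \right)}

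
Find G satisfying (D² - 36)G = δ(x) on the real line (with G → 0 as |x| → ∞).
-\frac{e^{-6|x|}}{12}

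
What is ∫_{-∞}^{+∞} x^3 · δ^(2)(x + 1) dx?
-6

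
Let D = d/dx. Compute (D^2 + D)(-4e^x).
- 8 e^{x}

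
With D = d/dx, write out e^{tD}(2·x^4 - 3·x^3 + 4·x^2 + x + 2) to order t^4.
2 t^{4} + t^{3} \left(8 x - 3\right) + t^{2} \left(12 x^{2} - 9 x + 4\right) + t \left(8 x^{3} - 9 x^{2} + 8 x + 1\right) + 2 x^{4} - 3 x^{3} + 4 x^{2} + x + 2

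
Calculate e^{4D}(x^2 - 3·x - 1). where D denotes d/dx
x^{2} + 5 x + 3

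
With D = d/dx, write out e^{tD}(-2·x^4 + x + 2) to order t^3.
- 8 t^{3} x - 12 t^{2} x^{2} - t \left(8 x^{3} - 1\right) - 2 x^{4} + x + 2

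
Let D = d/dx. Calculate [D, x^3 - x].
3 x^{2} - 1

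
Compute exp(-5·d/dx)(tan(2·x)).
\tan{\left(2 x - 10 \right)}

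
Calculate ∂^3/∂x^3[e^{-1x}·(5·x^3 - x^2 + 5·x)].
\left(- 5 x^{3} + 46 x^{2} - 101 x + 51\right) e^{- x}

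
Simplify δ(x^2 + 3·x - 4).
\frac{\delta(x + 4) + \delta(x - 1)}{5}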